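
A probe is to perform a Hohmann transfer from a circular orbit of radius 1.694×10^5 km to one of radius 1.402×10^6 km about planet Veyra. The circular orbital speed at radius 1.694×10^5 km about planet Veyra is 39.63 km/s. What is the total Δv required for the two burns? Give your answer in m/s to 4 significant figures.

From the circular-orbit relation v² = μ/r at r = 1.694×10^5 km: μ = v²r = (39.63)² × 1.694×10^5 = 2.66049×10^8 km³/s².
The Hohmann ellipse has a_t = (r₁ + r₂)/2 = 7.857×10^5 km.
At r₁ the circular-orbit speed is v₁ = √(μ/r₁) = 39.63 km/s.
On the transfer ellipse at r₁, vis-viva gives v_p = √[μ(2/r₁ − 1/a_t)] = 52.94 km/s.
First burn Δv₁ = |v_p − v₁| = 13.31 km/s.
Circular speed at r₂: v₂ = √(μ/r₂) = 13.775 km/s.
Transfer-orbit speed at r₂: v_a = √[μ(2/r₂ − 1/a_t)] = 6.3964 km/s.
Second burn Δv₂ = |v₂ − v_a| = 7.379 km/s.
Total Δv = Δv₁ + Δv₂ = 20.69 km/s.

Δv = 20690 m/s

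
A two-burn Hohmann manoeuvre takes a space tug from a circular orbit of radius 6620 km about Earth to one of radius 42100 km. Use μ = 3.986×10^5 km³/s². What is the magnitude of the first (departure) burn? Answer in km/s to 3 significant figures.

Δv₁ = 2.44 km/s

The Hohmann ellipse has a_t = (r₁ + r₂)/2 = 24360 km.
Circular speed at r = 6620 km: v_c = √(μ/r) = 7.7596 km/s.
Transfer-orbit speed at the same r (vis-viva, a = a_t): v_t = √[μ(2/r − 1/a_t)] = 10.201 km/s.
Δv₁ = |v_t − v_c| = |10.201 − 7.7596| = 2.441 km/s.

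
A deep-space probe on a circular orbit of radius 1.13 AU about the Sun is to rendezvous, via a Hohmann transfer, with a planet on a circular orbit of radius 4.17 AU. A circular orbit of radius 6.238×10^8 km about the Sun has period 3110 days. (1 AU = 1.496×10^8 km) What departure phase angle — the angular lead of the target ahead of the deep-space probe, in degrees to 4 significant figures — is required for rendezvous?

φ = 88.81°

From Kepler's third law T² = 4π²r³/μ at r = 6.238×10^8 km, T = 3110 days = 3110 × 86400 s = 2.68704×10^8 s: μ = 4π²r³/T² = 1.32723×10^11 km³/s².
In km: r₁ = 1.13 × 1.496×10^8 = 1.69048×10^8 km; r₂ = 4.17 × 1.496×10^8 = 6.23832×10^8 km.
Semi-major axis of the transfer orbit: a_t = (1.69048×10^8 + 6.23832×10^8)/2 = 3.9644×10^8 km.
Transfer time t = π√(a_t³/μ) = 6.807×10^7 s.
Target angular speed ω₂ = √(μ/r₂³) = 2.338×10^-8 rad/s.
Angle swept by the target during transfer: ω₂·t = 1.5915 rad = 91.19°.
Arrival is 180° from departure on the ellipse, so φ = 180° − 91.19° = 88.81°.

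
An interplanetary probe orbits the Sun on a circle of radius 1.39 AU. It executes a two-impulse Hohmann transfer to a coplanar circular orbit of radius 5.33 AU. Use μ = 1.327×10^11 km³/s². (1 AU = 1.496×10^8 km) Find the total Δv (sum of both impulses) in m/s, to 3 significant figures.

In km: r₁ = 1.39 × 1.496×10^8 = 2.07944×10^8 km; r₂ = 5.33 × 1.496×10^8 = 7.97368×10^8 km.
Transfer-ellipse semi-major axis a_t = (r₁ + r₂)/2 = (2.07944×10^8 + 7.97368×10^8)/2 = 5.02656×10^8 km.
At r₁ the circular-orbit speed is v₁ = √(μ/r₁) = 25.262 km/s.
On the transfer ellipse at r₁, v² = μ(2/r − 1/a) gives v_p = √[μ(2/r₁ − 1/a_t)] = 31.817 km/s.
First burn Δv₁ = |v_p − v₁| = 6.555 km/s.
At r₂, v₂ = √(μ/r₂) = 12.90 km/s.
Transfer-orbit speed at r₂: v_a = √[μ(2/r₂ − 1/a_t)] = 8.297 km/s.
Second burn Δv₂ = |v₂ − v_a| = 4.603 km/s.
Total Δv = Δv₁ + Δv₂ = 11.16 km/s.

Δv = 11200 m/s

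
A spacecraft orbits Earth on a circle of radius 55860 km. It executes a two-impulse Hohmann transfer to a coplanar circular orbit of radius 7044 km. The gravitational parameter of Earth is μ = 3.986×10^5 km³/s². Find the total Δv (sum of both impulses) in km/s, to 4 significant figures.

The Hohmann ellipse has a_t = (r₁ + r₂)/2 = 31452 km.
Circular speed at r₁: v₁ = √(μ/r₁) = √(3.986×10^5/55860) = 2.671 km/s.
On the transfer ellipse at r₁, vis-viva gives v_a = √[μ(2/r₁ − 1/a_t)] = 1.264 km/s.
First burn Δv₁ = |v_a − v₁| = 1.407 km/s.
At r₂, v₂ = √(μ/r₂) = 7.5224 km/s.
Transfer-orbit speed at r₂: v_p = √[μ(2/r₂ − 1/a_t)] = 10.025 km/s.
Second burn Δv₂ = |v₂ − v_p| = 2.503 km/s.
Total Δv = Δv₁ + Δv₂ = 3.910 km/s.

Δv = 3.910 km/s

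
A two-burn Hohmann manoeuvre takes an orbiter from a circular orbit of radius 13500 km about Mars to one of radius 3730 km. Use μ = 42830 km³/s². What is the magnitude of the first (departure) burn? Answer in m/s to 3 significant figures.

Transfer-ellipse semi-major axis a_t = (r₁ + r₂)/2 = (13500 + 3730)/2 = 8615 km.
On the circular orbit at r = 13500 km, v_c = √(μ/r) = 1.7812 km/s.
Transfer-orbit speed at the same r (vis-viva, a = a_t): v_t = √[μ(2/r − 1/a_t)] = 1.1720 km/s.
Δv₁ = |v_t − v_c| = |1.1720 − 1.7812| = 0.6092 km/s.

Δv₁ = 609 m/s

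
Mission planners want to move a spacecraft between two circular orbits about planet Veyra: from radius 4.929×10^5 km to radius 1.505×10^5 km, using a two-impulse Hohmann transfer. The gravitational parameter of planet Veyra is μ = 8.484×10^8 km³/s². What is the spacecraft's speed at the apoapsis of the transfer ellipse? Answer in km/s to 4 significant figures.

The Hohmann ellipse has a_t = (r₁ + r₂)/2 = 3.217×10^5 km.
At apoapsis, r = 4.929×10^5 km.
Applying v² = μ(2/r − 1/a_t): v = 28.38 km/s.

v = 28.38 km/s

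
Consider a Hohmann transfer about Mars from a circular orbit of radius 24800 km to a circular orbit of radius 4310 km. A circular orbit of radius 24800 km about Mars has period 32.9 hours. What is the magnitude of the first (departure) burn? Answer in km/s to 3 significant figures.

Δv₁ = 0.600 km/s

From Kepler's third law T² = 4π²r³/μ at r = 24800 km, T = 32.9 hours = 32.9 × 3600 s = 1.1844×10^5 s: μ = 4π²r³/T² = 42925.8 km³/s².
Transfer-ellipse semi-major axis a_t = (r₁ + r₂)/2 = (24800 + 4310)/2 = 14555 km.
On the circular orbit at r = 24800 km, v_c = √(μ/r) = 1.3156 km/s.
Vis-viva on the transfer ellipse at r = 24800 km gives v_t = √[μ(2/r − 1/a_t)] = 0.71592 km/s.
Δv₁ = |v_t − v_c| = |0.71592 − 1.3156| = 0.5997 km/s.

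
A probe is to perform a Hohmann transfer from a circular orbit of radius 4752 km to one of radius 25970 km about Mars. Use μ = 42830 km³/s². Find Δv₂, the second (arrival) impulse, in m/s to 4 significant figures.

Δv₂ = 569.9 m/s

Transfer-ellipse semi-major axis a_t = (r₁ + r₂)/2 = (4752 + 25970)/2 = 15361 km.
Circular speed at r = 25970 km: v_c = √(μ/r) = 1.2842 km/s.
Transfer-orbit speed at the same r (vis-viva, a = a_t): v_t = √[μ(2/r − 1/a_t)] = 0.71428 km/s.
Δv₂ = |v_t − v_c| = |0.71428 − 1.2842| = 0.5699 km/s.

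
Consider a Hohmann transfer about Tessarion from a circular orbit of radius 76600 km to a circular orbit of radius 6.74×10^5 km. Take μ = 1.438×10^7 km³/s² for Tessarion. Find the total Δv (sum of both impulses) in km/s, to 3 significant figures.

The Hohmann ellipse has a_t = (r₁ + r₂)/2 = 3.753×10^5 km.
At r₁ the circular-orbit speed is v₁ = √(μ/r₁) = 13.70 km/s.
Transfer-orbit speed at r₁ (vis-viva): v_p = √[μ(2/r₁ − 1/a_t)] = 18.36 km/s.
First burn Δv₁ = |v_p − v₁| = 4.660 km/s.
Circular speed at r₂: v₂ = √(μ/r₂) = 4.619 km/s.
Transfer-orbit speed at r₂: v_a = √[μ(2/r₂ − 1/a_t)] = 2.087 km/s.
Second burn Δv₂ = |v₂ − v_a| = 2.532 km/s.
Total Δv = Δv₁ + Δv₂ = 7.192 km/s.

Δv = 7.19 km/s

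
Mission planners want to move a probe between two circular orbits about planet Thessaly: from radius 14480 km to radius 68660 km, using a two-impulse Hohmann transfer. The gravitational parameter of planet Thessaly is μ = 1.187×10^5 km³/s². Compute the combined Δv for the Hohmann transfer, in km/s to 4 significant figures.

The Hohmann ellipse has a_t = (r₁ + r₂)/2 = 41570 km.
Circular speed at r₁: v₁ = √(μ/r₁) = √(1.187×10^5/14480) = 2.8631 km/s.
On the transfer ellipse at r₁, v² = μ(2/r − 1/a) gives v_p = √[μ(2/r₁ − 1/a_t)] = 3.6796 km/s.
First burn Δv₁ = |v_p − v₁| = 0.8165 km/s.
At r₂, v₂ = √(μ/r₂) = 1.3148 km/s.
Transfer-orbit speed at r₂: v_a = √[μ(2/r₂ − 1/a_t)] = 0.77601 km/s.
Second burn Δv₂ = |v₂ − v_a| = 0.5388 km/s.
Total Δv = Δv₁ + Δv₂ = 1.355 km/s.

Δv = 1.355 km/s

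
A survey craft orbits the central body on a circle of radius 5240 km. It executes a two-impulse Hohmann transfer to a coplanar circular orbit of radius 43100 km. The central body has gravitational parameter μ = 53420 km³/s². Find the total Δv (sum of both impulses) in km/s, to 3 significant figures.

Transfer-ellipse semi-major axis a_t = (r₁ + r₂)/2 = (5240 + 43100)/2 = 24170 km.
At r₁ the circular-orbit speed is v₁ = √(μ/r₁) = 3.193 km/s.
Transfer-orbit speed at r₁ (v² = μ(2/r − 1/a)): v_p = √[μ(2/r₁ − 1/a_t)] = 4.264 km/s.
First burn Δv₁ = |v_p − v₁| = 1.071 km/s.
At r₂, v₂ = √(μ/r₂) = 1.1133 km/s.
Transfer-orbit speed at r₂: v_a = √[μ(2/r₂ − 1/a_t)] = 0.51837 km/s.
Second burn Δv₂ = |v₂ − v_a| = 0.5949 km/s.
Δv = Δv₁ + Δv₂ = 1.071 + 0.5949 = 1.666 km/s.

Δv = 1.67 km/s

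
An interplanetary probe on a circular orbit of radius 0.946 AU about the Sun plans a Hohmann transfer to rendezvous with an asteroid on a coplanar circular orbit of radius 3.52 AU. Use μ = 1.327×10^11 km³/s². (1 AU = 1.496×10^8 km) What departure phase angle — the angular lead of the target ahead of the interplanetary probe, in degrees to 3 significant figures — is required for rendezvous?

φ = 89.1°

In km: r₁ = 0.946 × 1.496×10^8 = 1.415216×10^8 km; r₂ = 3.52 × 1.496×10^8 = 5.26592×10^8 km.
The Hohmann ellipse has a_t = (r₁ + r₂)/2 = 3.340568×10^8 km.
Transfer time t = π√(a_t³/μ) = 5.265564×10^7 s.
The target's mean motion on its circular orbit is ω₂ = √(μ/r₂³) = 3.014561×10^-8 rad/s.
Angle swept by the target during transfer: ω₂·t = 1.58734 rad = 90.948°.
Arrival is 180° from departure on the ellipse, so φ = 180° − 90.948° = 89.1°.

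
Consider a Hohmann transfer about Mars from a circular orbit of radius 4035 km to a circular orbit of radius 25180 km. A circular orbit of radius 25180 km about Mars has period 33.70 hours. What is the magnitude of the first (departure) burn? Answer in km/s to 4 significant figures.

Δv₁ = 1.019 km/s

From Kepler's third law T² = 4π²r³/μ at r = 25180 km, T = 33.70 hours = 33.70 × 3600 s = 1.2132×10^5 s: μ = 4π²r³/T² = 42821.5 km³/s².
Transfer-ellipse semi-major axis a_t = (r₁ + r₂)/2 = (4035 + 25180)/2 = 14607.5 km.
On the circular orbit at r = 4035 km, v_c = √(μ/r) = 3.258 km/s.
Vis-viva on the transfer ellipse at r = 4035 km gives v_t = √[μ(2/r − 1/a_t)] = 4.277 km/s.
Δv₁ = |v_t − v_c| = |4.277 − 3.258| = 1.019 km/s.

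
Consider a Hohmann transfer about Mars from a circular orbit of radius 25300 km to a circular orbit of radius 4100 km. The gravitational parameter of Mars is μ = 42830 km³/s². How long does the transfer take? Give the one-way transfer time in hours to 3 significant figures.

The Hohmann ellipse has a_t = (r₁ + r₂)/2 = 14700 km.
Transfer time t = π√(a_t³/μ) = π√((14700)³ / 42830) = 27060 s.
Converting: 27060 s ÷ 3600 s/hour = 7.52 hours.

t = 7.52 hours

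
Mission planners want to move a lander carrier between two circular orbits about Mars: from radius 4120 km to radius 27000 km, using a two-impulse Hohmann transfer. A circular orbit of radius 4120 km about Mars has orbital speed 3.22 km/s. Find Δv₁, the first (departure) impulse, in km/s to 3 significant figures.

From the circular-orbit relation v² = μ/r at r = 4120 km: μ = v²r = (3.22)² × 4120 = 42717.8 km³/s².
Semi-major axis of the transfer orbit: a_t = (4120 + 27000)/2 = 15560 km.
Circular speed at r = 4120 km: v_c = √(μ/r) = 3.220 km/s.
Transfer-orbit speed at the same r (vis-viva, a = a_t): v_t = √[μ(2/r − 1/a_t)] = 4.242 km/s.
Δv₁ = |v_t − v_c| = |4.242 − 3.220| = 1.022 km/s.

Δv₁ = 1.02 km/s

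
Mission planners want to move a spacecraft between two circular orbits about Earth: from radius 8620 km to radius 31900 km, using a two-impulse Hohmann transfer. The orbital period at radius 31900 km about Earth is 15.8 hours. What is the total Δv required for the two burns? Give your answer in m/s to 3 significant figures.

From Kepler's third law T² = 4π²r³/μ at r = 31900 km, T = 15.8 hours = 15.8 × 3600 s = 56880 s: μ = 4π²r³/T² = 3.96107×10^5 km³/s².
The Hohmann ellipse has a_t = (r₁ + r₂)/2 = 20260 km.
At r₁ the circular-orbit speed is v₁ = √(μ/r₁) = 6.7788 km/s.
On the transfer ellipse at r₁, vis-viva gives v_p = √[μ(2/r₁ − 1/a_t)] = 8.5061 km/s.
First burn Δv₁ = |v_p − v₁| = 1.7273 km/s.
At r₂, v₂ = √(μ/r₂) = 3.5238 km/s.
Transfer-orbit speed at r₂: v_a = √[μ(2/r₂ − 1/a_t)] = 2.2985 km/s.
Second burn Δv₂ = |v₂ − v_a| = 1.2253 km/s.
Total Δv = Δv₁ + Δv₂ = 2.953 km/s.

Δv = 2950 m/s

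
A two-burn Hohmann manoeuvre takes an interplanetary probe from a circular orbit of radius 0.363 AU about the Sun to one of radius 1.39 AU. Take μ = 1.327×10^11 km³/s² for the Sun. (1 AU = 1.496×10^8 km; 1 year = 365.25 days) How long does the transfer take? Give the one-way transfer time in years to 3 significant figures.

t = 0.410 years

In km: r₁ = 0.363 × 1.496×10^8 = 5.43048×10^7 km; r₂ = 1.39 × 1.496×10^8 = 2.07944×10^8 km.
The Hohmann ellipse has a_t = (r₁ + r₂)/2 = 1.311244×10^8 km.
Half the transfer-orbit period gives t = π√(a_t³/μ) = 1.295×10^7 s.
Converting: 1.295×10^7 s ÷ 3.15576×10^7 s/year (365.25 × 86400) = 0.410 years.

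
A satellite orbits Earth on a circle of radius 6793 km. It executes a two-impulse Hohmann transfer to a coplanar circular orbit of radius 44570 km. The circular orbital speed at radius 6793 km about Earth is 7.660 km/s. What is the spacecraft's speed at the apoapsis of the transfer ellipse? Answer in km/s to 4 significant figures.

v = 1.538 km/s

From the circular-orbit relation v² = μ/r at r = 6793 km: μ = v²r = (7.660)² × 6793 = 3.98583×10^5 km³/s².
The Hohmann ellipse has a_t = (r₁ + r₂)/2 = 25681.5 km.
At apoapsis, r = 44570 km.
From the vis-viva equation, v = √[μ(2/r − 1/a_t)] = 1.538 km/s.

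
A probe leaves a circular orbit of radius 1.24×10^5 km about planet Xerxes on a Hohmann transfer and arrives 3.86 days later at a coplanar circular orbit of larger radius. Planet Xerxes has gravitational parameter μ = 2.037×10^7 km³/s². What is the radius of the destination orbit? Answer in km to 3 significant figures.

r₂ = 1.10×10^6 km

Transfer time t = 3.86 days = 3.33504×10^5 s, and t = π√(a_t³/μ).
So a_t = (μ t²/π²)^(1/3) = (2.037×10^7 × (3.33504×10^5)² / π²)^(1/3) = 6.1230×10^5 km.
Since a_t = (r₁ + r₂)/2, r₂ = 2a_t − r₁ = 2×6.1230×10^5 − 1.240×10^5 = 1.1006×10^6 km.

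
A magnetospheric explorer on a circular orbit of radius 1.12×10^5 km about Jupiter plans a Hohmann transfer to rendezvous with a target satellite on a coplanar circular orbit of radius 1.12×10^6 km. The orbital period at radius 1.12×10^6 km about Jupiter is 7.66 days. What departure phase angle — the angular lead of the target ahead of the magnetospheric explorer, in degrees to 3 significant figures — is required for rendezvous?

φ = 107°

From Kepler's third law T² = 4π²r³/μ at r = 1.12×10^6 km, T = 7.66 days = 7.66 × 86400 s = 6.61824×10^5 s: μ = 4π²r³/T² = 1.26628×10^8 km³/s².
The Hohmann ellipse has a_t = (r₁ + r₂)/2 = 6.160×10^5 km.
The half-period of the transfer ellipse is t = π√(a_t³/μ) = 1.34976×10^5 s.
Target angular speed ω₂ = √(μ/r₂³) = 9.49374×10^-6 rad/s.
Angle swept by the target during transfer: ω₂·t = 1.2814 rad = 73.42°.
Arrival is 180° from departure on the ellipse, so φ = 180° − 73.42° = 107°.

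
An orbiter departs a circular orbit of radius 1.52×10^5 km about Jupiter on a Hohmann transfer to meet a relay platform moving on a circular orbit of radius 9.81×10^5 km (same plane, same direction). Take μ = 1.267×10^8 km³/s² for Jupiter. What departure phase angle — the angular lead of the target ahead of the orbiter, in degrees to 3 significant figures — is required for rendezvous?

Semi-major axis of the transfer orbit: a_t = (1.520×10^5 + 9.810×10^5)/2 = 5.665×10^5 km.
The half-period of the transfer ellipse is t = π√(a_t³/μ) = 1.1900×10^5 s.
The target's mean motion on its circular orbit is ω₂ = √(μ/r₂³) = 1.1585×10^-5 rad/s.
Angle swept by the target during transfer: ω₂·t = 1.3786 rad = 78.99°.
Arrival is 180° from departure on the ellipse, so φ = 180° − 78.99° = 101°.

φ = 101°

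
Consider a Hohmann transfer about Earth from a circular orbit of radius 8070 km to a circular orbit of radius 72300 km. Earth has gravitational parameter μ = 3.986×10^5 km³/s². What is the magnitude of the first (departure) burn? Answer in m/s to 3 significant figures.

Semi-major axis of the transfer orbit: a_t = (8070 + 72300)/2 = 40185 km.
On the circular orbit at r = 8070 km, v_c = √(μ/r) = 7.028 km/s.
Transfer-orbit speed at the same r (vis-viva, a = a_t): v_t = √[μ(2/r − 1/a_t)] = 9.427 km/s.
Δv₁ = |v_t − v_c| = |9.427 − 7.028| = 2.399 km/s.

Δv₁ = 2400 m/s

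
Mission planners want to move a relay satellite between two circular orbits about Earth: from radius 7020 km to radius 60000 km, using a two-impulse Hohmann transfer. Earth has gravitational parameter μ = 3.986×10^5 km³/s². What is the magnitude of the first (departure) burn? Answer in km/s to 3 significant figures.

Semi-major axis of the transfer orbit: a_t = (7020 + 60000)/2 = 33510 km.
On the circular orbit at r = 7020 km, v_c = √(μ/r) = 7.5353 km/s.
Vis-viva on the transfer ellipse at r = 7020 km gives v_t = √[μ(2/r − 1/a_t)] = 10.083 km/s.
Δv₁ = |v_t − v_c| = |10.083 − 7.5353| = 2.548 km/s.

Δv₁ = 2.55 km/s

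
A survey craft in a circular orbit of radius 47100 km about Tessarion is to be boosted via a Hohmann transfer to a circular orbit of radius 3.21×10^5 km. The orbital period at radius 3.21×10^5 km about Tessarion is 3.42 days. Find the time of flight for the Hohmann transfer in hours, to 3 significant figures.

t = 17.8 hours

From Kepler's third law T² = 4π²r³/μ at r = 3.21×10^5 km, T = 3.42 days = 3.42 × 86400 s = 2.95488×10^5 s: μ = 4π²r³/T² = 1.49553×10^7 km³/s².
The Hohmann ellipse has a_t = (r₁ + r₂)/2 = 1.8405×10^5 km.
Transfer time t = π√(a_t³/μ) = π√((1.8405×10^5)³ / 1.49553×10^7) = 64140 s.
Converting: 64140 s ÷ 3600 s/hour = 17.8 hours.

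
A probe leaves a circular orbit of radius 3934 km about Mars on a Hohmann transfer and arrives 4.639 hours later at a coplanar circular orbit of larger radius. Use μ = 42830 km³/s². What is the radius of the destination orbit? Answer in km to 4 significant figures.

Transfer time t = 4.639 hours = 16700.4 s, and t = π√(a_t³/μ).
So a_t = (μ t²/π²)^(1/3) = (42830 × (16700.4)² / π²)^(1/3) = 10657 km.
Since a_t = (r₁ + r₂)/2, r₂ = 2a_t − r₁ = 2×10657 − 3934 = 17380 km.

r₂ = 17380 km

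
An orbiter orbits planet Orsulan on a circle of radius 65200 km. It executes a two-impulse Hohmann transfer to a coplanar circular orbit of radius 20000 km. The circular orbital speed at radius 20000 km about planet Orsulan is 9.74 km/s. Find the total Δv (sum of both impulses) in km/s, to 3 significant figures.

From the circular-orbit relation v² = μ/r at r = 20000 km: μ = v²r = (9.74)² × 20000 = 1.89735×10^6 km³/s².
Semi-major axis of the transfer orbit: a_t = (65200 + 20000)/2 = 42600 km.
At r₁ the circular-orbit speed is v₁ = √(μ/r₁) = 5.394 km/s.
On the transfer ellipse at r₁, vis-viva gives v_a = √[μ(2/r₁ − 1/a_t)] = 3.696 km/s.
First burn Δv₁ = |v_a − v₁| = 1.698 km/s.
Circular speed at r₂: v₂ = √(μ/r₂) = 9.740 km/s.
Transfer-orbit speed at r₂: v_p = √[μ(2/r₂ − 1/a_t)] = 12.05 km/s.
Second burn Δv₂ = |v₂ − v_p| = 2.310 km/s.
Total Δv = Δv₁ + Δv₂ = 4.008 km/s.

Δv = 4.01 km/s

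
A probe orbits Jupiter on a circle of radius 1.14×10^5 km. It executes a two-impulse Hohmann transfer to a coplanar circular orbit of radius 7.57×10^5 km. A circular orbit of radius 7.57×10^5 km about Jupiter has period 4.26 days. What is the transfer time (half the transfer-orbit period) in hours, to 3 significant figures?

t = 22.3 hours

From Kepler's third law T² = 4π²r³/μ at r = 7.57×10^5 km, T = 4.26 days = 4.26 × 86400 s = 3.68064×10^5 s: μ = 4π²r³/T² = 1.26416×10^8 km³/s².
Transfer-ellipse semi-major axis a_t = (r₁ + r₂)/2 = (1.140×10^5 + 7.570×10^5)/2 = 4.355×10^5 km.
Half the transfer-orbit period gives t = π√(a_t³/μ) = 80300 s.
Converting: 80300 s ÷ 3600 s/hour = 22.3 hours.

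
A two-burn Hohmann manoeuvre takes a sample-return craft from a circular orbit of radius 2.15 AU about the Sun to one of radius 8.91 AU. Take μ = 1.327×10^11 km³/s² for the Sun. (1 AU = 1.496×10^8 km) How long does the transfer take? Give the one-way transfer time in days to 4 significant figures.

t = 2375 days

In km: r₁ = 2.15 × 1.496×10^8 = 3.2164×10^8 km; r₂ = 8.91 × 1.496×10^8 = 1.332936×10^9 km.
Semi-major axis of the transfer orbit: a_t = (3.2164×10^8 + 1.332936×10^9)/2 = 8.27288×10^8 km.
Transfer time t = π√(a_t³/μ) = π√((8.27288×10^8)³ / 1.327×10^11) = 2.052×10^8 s.
Converting: 2.052×10^8 s ÷ 86400 s/day = 2375 days.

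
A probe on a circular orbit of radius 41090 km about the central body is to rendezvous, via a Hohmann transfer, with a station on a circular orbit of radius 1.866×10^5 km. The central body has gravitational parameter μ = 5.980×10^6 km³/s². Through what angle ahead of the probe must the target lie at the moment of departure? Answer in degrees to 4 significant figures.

φ = 94.22°

Transfer-ellipse semi-major axis a_t = (r₁ + r₂)/2 = (41090 + 1.866×10^5)/2 = 1.13845×10^5 km.
Transfer time t = π√(a_t³/μ) = 49348 s.
Target angular speed ω₂ = √(μ/r₂³) = 3.0338×10^-5 rad/s.
Angle swept by the target during transfer: ω₂·t = 1.4971 rad = 85.78°.
Arrival is 180° from departure on the ellipse, so φ = 180° − 85.78° = 94.22°.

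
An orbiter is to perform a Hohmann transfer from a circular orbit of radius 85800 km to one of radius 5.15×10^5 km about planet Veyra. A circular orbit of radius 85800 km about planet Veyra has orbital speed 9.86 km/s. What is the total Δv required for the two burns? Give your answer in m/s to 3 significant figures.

Δv = 4920 m/s

From the circular-orbit relation v² = μ/r at r = 85800 km: μ = v²r = (9.86)² × 85800 = 8.34144×10^6 km³/s².
Semi-major axis of the transfer orbit: a_t = (85800 + 5.150×10^5)/2 = 3.004×10^5 km.
At r₁ the circular-orbit speed is v₁ = √(μ/r₁) = 9.860 km/s.
On the transfer ellipse at r₁, v² = μ(2/r − 1/a) gives v_p = √[μ(2/r₁ − 1/a_t)] = 12.91 km/s.
First burn Δv₁ = |v_p − v₁| = 3.050 km/s.
At r₂, v₂ = √(μ/r₂) = 4.025 km/s.
Transfer-orbit speed at r₂: v_a = √[μ(2/r₂ − 1/a_t)] = 2.151 km/s.
Second burn Δv₂ = |v₂ − v_a| = 1.874 km/s.
Δv = Δv₁ + Δv₂ = 3.050 + 1.874 = 4.924 km/s.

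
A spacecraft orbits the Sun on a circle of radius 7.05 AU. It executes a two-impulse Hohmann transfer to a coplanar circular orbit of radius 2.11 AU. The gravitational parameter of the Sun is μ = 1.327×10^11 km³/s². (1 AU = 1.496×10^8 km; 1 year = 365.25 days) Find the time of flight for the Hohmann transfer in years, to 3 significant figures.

t = 4.90 years

In km: r₁ = 7.05 × 1.496×10^8 = 1.05468×10^9 km; r₂ = 2.11 × 1.496×10^8 = 3.15656×10^8 km.
Transfer-ellipse semi-major axis a_t = (r₁ + r₂)/2 = (1.05468×10^9 + 3.15656×10^8)/2 = 6.85168×10^8 km.
Transfer time t = π√(a_t³/μ) = π√((6.85168×10^8)³ / 1.327×10^11) = 1.547×10^8 s.
Converting: 1.547×10^8 s ÷ 3.15576×10^7 s/year (365.25 × 86400) = 4.90 years.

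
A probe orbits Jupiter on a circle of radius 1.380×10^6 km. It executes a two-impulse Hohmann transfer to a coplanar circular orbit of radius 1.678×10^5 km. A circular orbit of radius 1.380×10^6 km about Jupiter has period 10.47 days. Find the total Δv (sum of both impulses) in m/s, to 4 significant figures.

From Kepler's third law T² = 4π²r³/μ at r = 1.380×10^6 km, T = 10.47 days = 10.47 × 86400 s = 9.04608×10^5 s: μ = 4π²r³/T² = 1.26787×10^8 km³/s².
Semi-major axis of the transfer orbit: a_t = (1.380×10^6 + 1.678×10^5)/2 = 7.739×10^5 km.
Circular speed at r₁: v₁ = √(μ/r₁) = √(1.26787×10^8/1.380×10^6) = 9.585 km/s.
On the transfer ellipse at r₁, v² = μ(2/r − 1/a) gives v_a = √[μ(2/r₁ − 1/a_t)] = 4.463 km/s.
First burn Δv₁ = |v_a − v₁| = 5.122 km/s.
At r₂, v₂ = √(μ/r₂) = 27.488 km/s.
Transfer-orbit speed at r₂: v_p = √[μ(2/r₂ − 1/a_t)] = 36.706 km/s.
Second burn Δv₂ = |v₂ − v_p| = 9.218 km/s.
Δv = Δv₁ + Δv₂ = 5.122 + 9.218 = 14.34 km/s.

Δv = 14340 m/s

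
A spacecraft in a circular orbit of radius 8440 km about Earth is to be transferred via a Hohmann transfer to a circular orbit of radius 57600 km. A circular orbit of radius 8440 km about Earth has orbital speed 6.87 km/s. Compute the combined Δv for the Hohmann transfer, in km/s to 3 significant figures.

Δv = 3.50 km/s

From the circular-orbit relation v² = μ/r at r = 8440 km: μ = v²r = (6.87)² × 8440 = 3.98342×10^5 km³/s².
The Hohmann ellipse has a_t = (r₁ + r₂)/2 = 33020 km.
At r₁ the circular-orbit speed is v₁ = √(μ/r₁) = 6.870 km/s.
On the transfer ellipse at r₁, vis-viva equation gives v_p = √[μ(2/r₁ − 1/a_t)] = 9.074 km/s.
First burn Δv₁ = |v_p − v₁| = 2.204 km/s.
At r₂, v₂ = √(μ/r₂) = 2.630 km/s.
Transfer-orbit speed at r₂: v_a = √[μ(2/r₂ − 1/a_t)] = 1.330 km/s.
Second burn Δv₂ = |v₂ − v_a| = 1.300 km/s.
Total Δv = Δv₁ + Δv₂ = 3.504 km/s.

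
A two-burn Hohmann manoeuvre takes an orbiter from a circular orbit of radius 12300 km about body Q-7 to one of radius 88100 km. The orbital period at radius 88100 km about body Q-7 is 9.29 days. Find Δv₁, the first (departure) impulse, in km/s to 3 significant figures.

From Kepler's third law T² = 4π²r³/μ at r = 88100 km, T = 9.29 days = 9.29 × 86400 s = 8.02656×10^5 s: μ = 4π²r³/T² = 41901.4 km³/s².
Transfer-ellipse semi-major axis a_t = (r₁ + r₂)/2 = (12300 + 88100)/2 = 50200 km.
Circular speed at r = 12300 km: v_c = √(μ/r) = 1.8457 km/s.
Vis-viva on the transfer ellipse at r = 12300 km gives v_t = √[μ(2/r − 1/a_t)] = 2.4451 km/s.
Δv₁ = |v_t − v_c| = |2.4451 − 1.8457| = 0.5994 km/s.

Δv₁ = 0.599 km/s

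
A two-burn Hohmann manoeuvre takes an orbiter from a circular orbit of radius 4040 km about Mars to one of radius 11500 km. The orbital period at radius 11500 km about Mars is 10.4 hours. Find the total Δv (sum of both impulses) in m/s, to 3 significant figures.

From Kepler's third law T² = 4π²r³/μ at r = 11500 km, T = 10.4 hours = 10.4 × 3600 s = 37440 s: μ = 4π²r³/T² = 42833.3 km³/s².
Semi-major axis of the transfer orbit: a_t = (4040 + 11500)/2 = 7770 km.
At r₁ the circular-orbit speed is v₁ = √(μ/r₁) = 3.256118 km/s.
On the transfer ellipse at r₁, vis-viva equation gives v_p = √[μ(2/r₁ − 1/a_t)] = 3.961307 km/s.
First burn Δv₁ = |v_p − v₁| = 0.705189 km/s.
At r₂, v₂ = √(μ/r₂) = 1.929931 km/s.
Transfer-orbit speed at r₂: v_a = √[μ(2/r₂ − 1/a_t)] = 1.391624 km/s.
Second burn Δv₂ = |v₂ − v_a| = 0.538307 km/s.
Total Δv = Δv₁ + Δv₂ = 1.243 km/s.

Δv = 1240 m/s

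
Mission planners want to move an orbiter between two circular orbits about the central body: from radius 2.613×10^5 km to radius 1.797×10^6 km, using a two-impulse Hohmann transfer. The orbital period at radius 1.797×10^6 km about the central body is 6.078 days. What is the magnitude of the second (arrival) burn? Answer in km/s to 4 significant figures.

From Kepler's third law T² = 4π²r³/μ at r = 1.797×10^6 km, T = 6.078 days = 6.078 × 86400 s = 5.251392×10^5 s: μ = 4π²r³/T² = 8.30721×10^8 km³/s².
Semi-major axis of the transfer orbit: a_t = (2.613×10^5 + 1.797×10^6)/2 = 1.02915×10^6 km.
On the circular orbit at r = 1.797×10^6 km, v_c = √(μ/r) = 21.50 km/s.
Vis-viva on the transfer ellipse at r = 1.797×10^6 km gives v_t = √[μ(2/r − 1/a_t)] = 10.83 km/s.
Δv₂ = |v_t − v_c| = |10.83 − 21.50| = 10.67 km/s.

Δv₂ = 10.67 km/s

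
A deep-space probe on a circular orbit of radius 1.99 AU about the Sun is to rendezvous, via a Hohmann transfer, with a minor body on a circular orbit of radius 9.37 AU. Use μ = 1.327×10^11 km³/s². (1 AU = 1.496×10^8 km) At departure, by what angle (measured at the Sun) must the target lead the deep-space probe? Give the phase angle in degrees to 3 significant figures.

φ = 95.0°

In km: r₁ = 1.99 × 1.496×10^8 = 2.97704×10^8 km; r₂ = 9.37 × 1.496×10^8 = 1.401752×10^9 km.
The Hohmann ellipse has a_t = (r₁ + r₂)/2 = 8.49728×10^8 km.
The half-period of the transfer ellipse is t = π√(a_t³/μ) = 2.13616×10^8 s.
The target's mean motion on its circular orbit is ω₂ = √(μ/r₂³) = 6.94111×10^-9 rad/s.
Angle swept by the target during transfer: ω₂·t = 1.48273 rad = 84.954°.
Arrival is 180° from departure on the ellipse, so φ = 180° − 84.954° = 95.0°.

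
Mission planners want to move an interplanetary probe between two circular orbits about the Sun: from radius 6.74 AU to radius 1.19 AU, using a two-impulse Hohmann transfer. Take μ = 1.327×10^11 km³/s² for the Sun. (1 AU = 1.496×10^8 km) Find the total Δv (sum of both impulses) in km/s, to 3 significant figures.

In km: r₁ = 6.74 × 1.496×10^8 = 1.008304×10^9 km; r₂ = 1.19 × 1.496×10^8 = 1.78024×10^8 km.
Semi-major axis of the transfer orbit: a_t = (1.008304×10^9 + 1.78024×10^8)/2 = 5.93164×10^8 km.
At r₁ the circular-orbit speed is v₁ = √(μ/r₁) = 11.472 km/s.
Transfer-orbit speed at r₁ (vis-viva): v_a = √[μ(2/r₁ − 1/a_t)] = 6.2848 km/s.
First burn Δv₁ = |v_a − v₁| = 5.187 km/s.
Circular speed at r₂: v₂ = √(μ/r₂) = 27.302 km/s.
Transfer-orbit speed at r₂: v_p = √[μ(2/r₂ − 1/a_t)] = 35.596 km/s.
Second burn Δv₂ = |v₂ − v_p| = 8.294 km/s.
Total Δv = Δv₁ + Δv₂ = 13.48 km/s.

Δv = 13.5 km/s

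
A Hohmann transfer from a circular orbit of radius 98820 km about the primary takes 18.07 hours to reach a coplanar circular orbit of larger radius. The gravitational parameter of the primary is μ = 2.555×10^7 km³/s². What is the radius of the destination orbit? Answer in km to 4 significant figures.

r₂ = 3.454×10^5 km

Transfer time t = 18.07 hours = 65052 s, and t = π√(a_t³/μ).
So a_t = (μ t²/π²)^(1/3) = (2.555×10^7 × (65052)² / π²)^(1/3) = 2.2209×10^5 km.
Since a_t = (r₁ + r₂)/2, r₂ = 2a_t − r₁ = 2×2.2209×10^5 − 98820 = 3.4536×10^5 km.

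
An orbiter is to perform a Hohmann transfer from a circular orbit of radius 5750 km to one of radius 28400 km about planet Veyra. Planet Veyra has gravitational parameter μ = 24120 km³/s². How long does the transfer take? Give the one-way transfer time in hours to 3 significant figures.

The Hohmann ellipse has a_t = (r₁ + r₂)/2 = 17075 km.
By Kepler's third law the transfer-orbit period is T = 2π√(a_t³/μ), so t = T/2 = 45130 s.
Converting: 45130 s ÷ 3600 s/hour = 12.5 hours.

t = 12.5 hours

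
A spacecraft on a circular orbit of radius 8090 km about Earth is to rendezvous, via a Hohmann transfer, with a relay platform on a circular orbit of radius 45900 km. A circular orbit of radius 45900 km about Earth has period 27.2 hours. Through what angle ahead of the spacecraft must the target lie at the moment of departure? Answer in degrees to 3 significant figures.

φ = 98.8°

From Kepler's third law T² = 4π²r³/μ at r = 45900 km, T = 27.2 hours = 27.2 × 3600 s = 97920 s: μ = 4π²r³/T² = 3.98158×10^5 km³/s².
The Hohmann ellipse has a_t = (r₁ + r₂)/2 = 26995 km.
The half-period of the transfer ellipse is t = π√(a_t³/μ) = 22080 s.
The target's mean motion on its circular orbit is ω₂ = √(μ/r₂³) = 6.417×10^-5 rad/s.
Angle swept by the target during transfer: ω₂·t = 1.417 rad = 81.19°.
The spacecraft traverses 180° on the transfer ellipse, so the target must lead by 180° − 81.19° = 98.8°.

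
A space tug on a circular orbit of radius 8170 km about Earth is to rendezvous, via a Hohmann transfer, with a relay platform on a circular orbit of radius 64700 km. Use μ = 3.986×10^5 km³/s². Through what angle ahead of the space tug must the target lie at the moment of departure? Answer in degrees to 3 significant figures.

Semi-major axis of the transfer orbit: a_t = (8170 + 64700)/2 = 36435 km.
Transfer time t = π√(a_t³/μ) = 34610 s.
Target angular speed ω₂ = √(μ/r₂³) = 3.836×10^-5 rad/s.
Angle swept by the target during transfer: ω₂·t = 1.3276 rad = 76.07°.
The space tug traverses 180° on the transfer ellipse, so the target must lead by 180° − 76.07° = 104°.

φ = 104°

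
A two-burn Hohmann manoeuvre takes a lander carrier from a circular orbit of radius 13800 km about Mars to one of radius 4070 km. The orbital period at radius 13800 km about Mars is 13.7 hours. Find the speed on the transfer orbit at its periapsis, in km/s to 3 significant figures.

From Kepler's third law T² = 4π²r³/μ at r = 13800 km, T = 13.7 hours = 13.7 × 3600 s = 49320 s: μ = 4π²r³/T² = 42653.1 km³/s².
Semi-major axis of the transfer orbit: a_t = (13800 + 4070)/2 = 8935 km.
At periapsis, r = 4070 km.
From the vis-viva equation, v = √[μ(2/r − 1/a_t)] = 4.023 km/s.

v = 4.02 km/s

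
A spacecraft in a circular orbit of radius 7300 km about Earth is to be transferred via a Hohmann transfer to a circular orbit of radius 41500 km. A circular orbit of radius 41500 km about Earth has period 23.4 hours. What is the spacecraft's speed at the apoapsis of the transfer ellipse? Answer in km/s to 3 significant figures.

From Kepler's third law T² = 4π²r³/μ at r = 41500 km, T = 23.4 hours = 23.4 × 3600 s = 84240 s: μ = 4π²r³/T² = 3.97619×10^5 km³/s².
The Hohmann ellipse has a_t = (r₁ + r₂)/2 = 24400 km.
The apoapsis of the transfer ellipse is at r = 41500 km.
Applying v² = μ(2/r − 1/a_t): v = 1.693 km/s.

v = 1.69 km/s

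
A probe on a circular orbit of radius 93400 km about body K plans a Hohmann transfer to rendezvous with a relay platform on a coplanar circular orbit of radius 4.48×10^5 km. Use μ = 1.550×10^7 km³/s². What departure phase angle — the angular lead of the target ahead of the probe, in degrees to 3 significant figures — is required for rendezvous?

φ = 95.5°

Semi-major axis of the transfer orbit: a_t = (93400 + 4.480×10^5)/2 = 2.707×10^5 km.
The half-period of the transfer ellipse is t = π√(a_t³/μ) = 1.1238709×10^5 s.
Target angular speed ω₂ = √(μ/r₂³) = 1.3129519×10^-5 rad/s.
Angle swept by the target during transfer: ω₂·t = 1.475588 rad = 84.54°.
Arrival is 180° from departure on the ellipse, so φ = 180° − 84.54° = 95.5°.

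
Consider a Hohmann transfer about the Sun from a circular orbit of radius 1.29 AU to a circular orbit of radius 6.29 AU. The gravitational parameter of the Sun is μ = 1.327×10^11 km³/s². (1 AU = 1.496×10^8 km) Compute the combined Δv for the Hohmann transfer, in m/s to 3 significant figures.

In km: r₁ = 1.29 × 1.496×10^8 = 1.92984×10^8 km; r₂ = 6.29 × 1.496×10^8 = 9.40984×10^8 km.
Semi-major axis of the transfer orbit: a_t = (1.92984×10^8 + 9.40984×10^8)/2 = 5.66984×10^8 km.
Circular speed at r₁: v₁ = √(μ/r₁) = √(1.327×10^11/1.92984×10^8) = 26.223 km/s.
On the transfer ellipse at r₁, vis-viva equation gives v_p = √[μ(2/r₁ − 1/a_t)] = 33.782 km/s.
First burn Δv₁ = |v_p − v₁| = 7.559 km/s.
At r₂, v₂ = √(μ/r₂) = 11.875 km/s.
Transfer-orbit speed at r₂: v_a = √[μ(2/r₂ − 1/a_t)] = 6.9282 km/s.
Second burn Δv₂ = |v₂ − v_a| = 4.947 km/s.
Total Δv = Δv₁ + Δv₂ = 12.51 km/s.

Δv = 12500 m/s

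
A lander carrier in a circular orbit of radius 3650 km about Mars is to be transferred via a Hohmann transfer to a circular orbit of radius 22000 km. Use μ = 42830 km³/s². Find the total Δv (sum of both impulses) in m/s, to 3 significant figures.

Δv = 1710 m/s

The Hohmann ellipse has a_t = (r₁ + r₂)/2 = 12825 km.
At r₁ the circular-orbit speed is v₁ = √(μ/r₁) = 3.426 km/s.
On the transfer ellipse at r₁, vis-viva gives v_p = √[μ(2/r₁ − 1/a_t)] = 4.487 km/s.
First burn Δv₁ = |v_p − v₁| = 1.061 km/s.
Circular speed at r₂: v₂ = √(μ/r₂) = 1.3953 km/s.
Transfer-orbit speed at r₂: v_a = √[μ(2/r₂ − 1/a_t)] = 0.74436 km/s.
Second burn Δv₂ = |v₂ − v_a| = 0.6509 km/s.
Total Δv = Δv₁ + Δv₂ = 1.712 km/s.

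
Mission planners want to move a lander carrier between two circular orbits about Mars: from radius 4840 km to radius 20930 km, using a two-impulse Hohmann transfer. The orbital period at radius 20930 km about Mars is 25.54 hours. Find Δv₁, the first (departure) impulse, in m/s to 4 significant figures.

Δv₁ = 816.5 m/s

From Kepler's third law T² = 4π²r³/μ at r = 20930 km, T = 25.54 hours = 25.54 × 3600 s = 91944 s: μ = 4π²r³/T² = 42817.4 km³/s².
Semi-major axis of the transfer orbit: a_t = (4840 + 20930)/2 = 12885 km.
On the circular orbit at r = 4840 km, v_c = √(μ/r) = 2.9743 km/s.
Transfer-orbit speed at the same r (vis-viva, a = a_t): v_t = √[μ(2/r − 1/a_t)] = 3.7908 km/s.
Δv₁ = |v_t − v_c| = |3.7908 − 2.9743| = 0.8165 km/s.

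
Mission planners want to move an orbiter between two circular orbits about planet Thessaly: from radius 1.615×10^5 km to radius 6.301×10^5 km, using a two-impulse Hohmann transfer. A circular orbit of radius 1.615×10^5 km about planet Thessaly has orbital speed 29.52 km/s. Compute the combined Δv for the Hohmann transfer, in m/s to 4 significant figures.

From the circular-orbit relation v² = μ/r at r = 1.615×10^5 km: μ = v²r = (29.52)² × 1.615×10^5 = 1.40736×10^8 km³/s².
Transfer-ellipse semi-major axis a_t = (r₁ + r₂)/2 = (1.615×10^5 + 6.301×10^5)/2 = 3.958×10^5 km.
Circular speed at r₁: v₁ = √(μ/r₁) = √(1.40736×10^8/1.615×10^5) = 29.5200 km/s.
On the transfer ellipse at r₁, vis-viva equation gives v_p = √[μ(2/r₁ − 1/a_t)] = 37.2463 km/s.
First burn Δv₁ = |v_p − v₁| = 7.7263 km/s.
Circular speed at r₂: v₂ = √(μ/r₂) = 14.945 km/s.
Transfer-orbit speed at r₂: v_a = √[μ(2/r₂ − 1/a_t)] = 9.5465 km/s.
Second burn Δv₂ = |v₂ − v_a| = 5.3985 km/s.
Δv = Δv₁ + Δv₂ = 7.7263 + 5.3985 = 13.12 km/s.

Δv = 13120 m/s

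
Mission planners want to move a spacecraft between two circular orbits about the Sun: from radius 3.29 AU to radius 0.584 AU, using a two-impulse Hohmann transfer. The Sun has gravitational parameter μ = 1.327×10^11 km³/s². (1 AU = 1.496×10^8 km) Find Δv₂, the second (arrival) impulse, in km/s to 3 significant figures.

Δv₂ = 11.8 km/s

In km: r₁ = 3.29 × 1.496×10^8 = 4.92184×10^8 km; r₂ = 0.584 × 1.496×10^8 = 8.73664×10^7 km.
Semi-major axis of the transfer orbit: a_t = (4.92184×10^8 + 8.73664×10^7)/2 = 2.897752×10^8 km.
Circular speed at r = 8.73664×10^7 km: v_c = √(μ/r) = 38.97 km/s.
Vis-viva on the transfer ellipse at r = 8.73664×10^7 km gives v_t = √[μ(2/r − 1/a_t)] = 50.79 km/s.
Δv₂ = |v_t − v_c| = |50.79 − 38.97| = 11.82 km/s.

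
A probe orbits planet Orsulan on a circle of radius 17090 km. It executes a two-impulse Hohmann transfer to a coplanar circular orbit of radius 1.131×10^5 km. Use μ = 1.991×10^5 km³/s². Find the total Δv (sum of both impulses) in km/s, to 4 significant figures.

Semi-major axis of the transfer orbit: a_t = (17090 + 1.131×10^5)/2 = 65095 km.
Circular speed at r₁: v₁ = √(μ/r₁) = √(1.991×10^5/17090) = 3.413 km/s.
On the transfer ellipse at r₁, vis-viva equation gives v_p = √[μ(2/r₁ − 1/a_t)] = 4.499 km/s.
First burn Δv₁ = |v_p − v₁| = 1.086 km/s.
At r₂, v₂ = √(μ/r₂) = 1.3268 km/s.
Transfer-orbit speed at r₂: v_a = √[μ(2/r₂ − 1/a_t)] = 0.67983 km/s.
Second burn Δv₂ = |v₂ − v_a| = 0.6470 km/s.
Δv = Δv₁ + Δv₂ = 1.086 + 0.6470 = 1.733 km/s.

Δv = 1.733 km/s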